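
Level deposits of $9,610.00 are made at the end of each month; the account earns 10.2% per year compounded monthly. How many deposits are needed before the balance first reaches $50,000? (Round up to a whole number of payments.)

6 payments

Periodic rate r = 0.102/12 per month; n is counted in months.
Ordinary annuity FV: 50,000 = 9,610 × [((1+r)^n − 1)/r].
(1+r)^n = 1 + 50,000 × r / 9,610, so n = ln(1 + 50,000·r/9,610) / ln(1+r) = 5.11.
Round up to a whole number of payments: n = 6.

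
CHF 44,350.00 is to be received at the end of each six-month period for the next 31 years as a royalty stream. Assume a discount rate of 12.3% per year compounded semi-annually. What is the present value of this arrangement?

CHF 703,315.30

This is an ordinary annuity: 62 payments of CHF 44,350.00 at the end of each six-month period.
Periodic rate r = 0.123/2 per half-year; n is counted in half-years.
PV = PMT × [(1 − (1+r)^−n)/r] = 44,350 × [1 − (1+r)^−62] / r = CHF 703,315.30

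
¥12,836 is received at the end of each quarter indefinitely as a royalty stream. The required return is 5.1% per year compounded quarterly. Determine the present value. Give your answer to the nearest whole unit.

Periodic rate r = 0.051/4 per quarter.
Level perpetuity: PV = PMT / r = 12,836 / (0.051/4) = ¥1,006,745.

¥1,006,745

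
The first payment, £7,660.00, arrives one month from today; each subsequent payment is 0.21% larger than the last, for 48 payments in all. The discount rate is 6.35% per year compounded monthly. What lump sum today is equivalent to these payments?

£339,738.89

Periodic rate r = 0.0635/12 per month; n is counted in months.
Growing ordinary annuity: PV = PMT₁ × [1 − ((1+g)/(1+r))^n] / (r − g) = 7,660 × [1 − ((1+0.0021)/(1+r))^48] / (r − 0.0021) = £339,738.89.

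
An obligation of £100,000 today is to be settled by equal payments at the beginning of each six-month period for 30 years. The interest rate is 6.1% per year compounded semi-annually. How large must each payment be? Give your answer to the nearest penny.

£3,544.00

Level annuity due; solve PV = PMT × [(1 − (1+r)^−n)/r] × (1+r) for PMT.
Periodic rate r = 0.061/2 per half-year; n is counted in half-years.
With n = 60: PMT = 100,000 / ([(1 − (1+r)^−n)/r] × (1+r)) = £3,544.00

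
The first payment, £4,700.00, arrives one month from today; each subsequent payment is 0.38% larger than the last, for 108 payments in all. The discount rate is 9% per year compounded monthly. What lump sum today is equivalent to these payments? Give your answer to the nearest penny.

Periodic rate r = 0.09/12 per month; n is counted in months.
Growing ordinary annuity: PV = PMT₁ × [1 − ((1+g)/(1+r))^n] / (r − g) = 4,700 × [1 − ((1+0.0038)/(1+r))^108] / (r − 0.0038) = £416,527.81.

£416,527.81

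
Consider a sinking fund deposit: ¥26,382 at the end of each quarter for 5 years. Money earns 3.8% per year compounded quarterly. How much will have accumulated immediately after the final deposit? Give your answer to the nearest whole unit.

This is an ordinary annuity: 20 deposits of ¥26,382 at the end of each quarter.
Periodic rate r = 0.038/4 per quarter; n is counted in quarters.
FV = PMT × [((1+r)^n − 1)/r] = 26,382 × [(1+r)^20 − 1] / r = ¥578,087

¥578,087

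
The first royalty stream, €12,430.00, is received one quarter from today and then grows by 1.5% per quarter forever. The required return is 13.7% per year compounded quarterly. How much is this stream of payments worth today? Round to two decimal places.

€645,714.29

Periodic rate r = 0.137/4 per quarter.
Growing perpetuity (Gordon): PV = PMT₁ / (r − g) = 12,430 / (r − 0.015) = €645,714.29.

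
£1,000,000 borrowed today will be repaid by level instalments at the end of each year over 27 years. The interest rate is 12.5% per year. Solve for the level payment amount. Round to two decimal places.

Level ordinary annuity; solve PV = PMT × [(1 − (1+r)^−n)/r] for PMT.
Periodic rate r = 0.125 per year.
With n = 27: PMT = 1,000,000 / ([(1 − (1+r)^−n)/r]) = £130,422.95

£130,422.95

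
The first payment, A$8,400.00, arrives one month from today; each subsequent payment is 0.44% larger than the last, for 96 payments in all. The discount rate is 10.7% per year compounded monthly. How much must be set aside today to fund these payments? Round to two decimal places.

Periodic rate r = 0.107/12 per month; n is counted in months.
Growing ordinary annuity: PV = PMT₁ × [1 − ((1+g)/(1+r))^n] / (r − g) = 8,400 × [1 − ((1+0.0044)/(1+r))^96] / (r − 0.0044) = A$650,861.88.

A$650,861.88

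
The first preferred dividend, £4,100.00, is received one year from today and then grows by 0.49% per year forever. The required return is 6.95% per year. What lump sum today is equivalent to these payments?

Periodic rate r = 0.0695 per year.
Growing perpetuity (Gordon): PV = PMT₁ / (r − g) = 4,100 / (r − 0.0049) = £63,467.49.

£63,467.49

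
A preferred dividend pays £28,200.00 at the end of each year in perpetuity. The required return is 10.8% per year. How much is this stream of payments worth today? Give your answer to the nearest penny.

£261,111.11

Periodic rate r = 0.108 per year.
Level perpetuity: PV = PMT / r = 28,200 / (0.108) = £261,111.11.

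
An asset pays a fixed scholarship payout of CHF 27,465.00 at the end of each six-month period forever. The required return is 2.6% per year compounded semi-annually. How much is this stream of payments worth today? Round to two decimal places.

CHF 2,112,692.31

Periodic rate r = 0.026/2 per half-year.
Level perpetuity: PV = PMT / r = 27,465 / (0.026/2) = CHF 2,112,692.31.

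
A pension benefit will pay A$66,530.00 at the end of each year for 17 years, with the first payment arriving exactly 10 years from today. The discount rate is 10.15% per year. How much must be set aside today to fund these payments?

Ordinary annuity of 17 payments, first payment at period 10.
Periodic rate r = 0.1015 per year.
The ordinary-annuity PV formula values the stream one period before the first payment (period 9); discount that back 9 periods:
PV₀ = 66,530 × [1 − (1+r)^−17] / r × (1+r)^−9 = A$221,511.08

A$221,511.08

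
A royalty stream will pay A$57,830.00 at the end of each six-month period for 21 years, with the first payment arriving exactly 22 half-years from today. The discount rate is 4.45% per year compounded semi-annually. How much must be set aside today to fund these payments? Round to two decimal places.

A$987,565.05

Ordinary annuity of 42 payments, first payment at period 22.
Periodic rate r = 0.0445/2 per half-year; n is counted in half-years.
The ordinary-annuity PV formula values the stream one period before the first payment (period 21); discount that back 21 periods:
PV₀ = 57,830 × [1 − (1+r)^−42] / r × (1+r)^−21 = A$987,565.05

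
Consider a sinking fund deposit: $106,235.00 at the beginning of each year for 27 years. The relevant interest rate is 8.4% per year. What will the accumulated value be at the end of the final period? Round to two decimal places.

This is an annuity due: 27 deposits of $106,235.00 at the beginning of each year.
Periodic rate r = 0.084 per year.
FV = PMT × [((1+r)^n − 1)/r] × (1+r) = 106,235 × [(1+r)^27 − 1] / r × (1+r) = $10,729,699.75

$10,729,699.75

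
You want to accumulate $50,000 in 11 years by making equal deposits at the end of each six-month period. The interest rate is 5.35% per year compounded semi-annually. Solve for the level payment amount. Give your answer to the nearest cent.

$1,698.61

Level ordinary annuity; solve FV = PMT × [((1+r)^n − 1)/r] for PMT.
Periodic rate r = 0.0535/2 per half-year; n is counted in half-years.
With n = 22: PMT = 50,000 / ([((1+r)^n − 1)/r]) = $1,698.61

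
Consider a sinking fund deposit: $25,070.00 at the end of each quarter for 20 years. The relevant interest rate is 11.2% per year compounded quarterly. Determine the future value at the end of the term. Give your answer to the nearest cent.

This is an ordinary annuity: 80 deposits of $25,070.00 at the end of each quarter.
Periodic rate r = 0.112/4 per quarter; n is counted in quarters.
FV = PMT × [((1+r)^n − 1)/r] = 25,070 × [(1+r)^80 − 1] / r = $7,260,046.77

$7,260,046.77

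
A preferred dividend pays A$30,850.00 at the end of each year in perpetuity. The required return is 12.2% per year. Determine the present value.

A$252,868.85

Periodic rate r = 0.122 per year.
Level perpetuity: PV = PMT / r = 30,850 / (0.122) = A$252,868.85.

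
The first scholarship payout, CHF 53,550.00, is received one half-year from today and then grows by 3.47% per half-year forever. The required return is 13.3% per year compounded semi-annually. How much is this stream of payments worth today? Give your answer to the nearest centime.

Periodic rate r = 0.133/2 per half-year.
Growing perpetuity (Gordon): PV = PMT₁ / (r − g) = 53,550 / (r − 0.0347) = CHF 1,683,962.26.

CHF 1,683,962.26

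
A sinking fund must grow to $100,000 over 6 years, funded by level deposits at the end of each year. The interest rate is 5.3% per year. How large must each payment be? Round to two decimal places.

$14,591.17

Level ordinary annuity; solve FV = PMT × [((1+r)^n − 1)/r] for PMT.
Periodic rate r = 0.053 per year.
With n = 6: PMT = 100,000 / ([((1+r)^n − 1)/r]) = $14,591.17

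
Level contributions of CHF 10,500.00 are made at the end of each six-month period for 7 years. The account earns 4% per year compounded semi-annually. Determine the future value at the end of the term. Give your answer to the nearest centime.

This is an ordinary annuity: 14 deposits of CHF 10,500.00 at the end of each six-month period.
Periodic rate r = 0.04/2 per half-year; n is counted in half-years.
FV = PMT × [((1+r)^n − 1)/r] = 10,500 × [(1+r)^14 − 1] / r = CHF 167,726.35

CHF 167,726.35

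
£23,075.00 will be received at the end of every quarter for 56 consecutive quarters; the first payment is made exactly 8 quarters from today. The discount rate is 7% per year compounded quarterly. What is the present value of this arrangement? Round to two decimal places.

£725,771.28

Ordinary annuity of 56 payments, first payment at period 8.
Periodic rate r = 0.07/4 per quarter; n is counted in quarters.
The ordinary-annuity PV formula values the stream one period before the first payment (period 7); discount that back 7 periods:
PV₀ = 23,075 × [1 − (1+r)^−56] / r × (1+r)^−7 = £725,771.28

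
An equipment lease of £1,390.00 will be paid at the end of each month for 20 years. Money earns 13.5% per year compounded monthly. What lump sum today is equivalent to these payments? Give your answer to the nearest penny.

£115,125.82

This is an ordinary annuity: 240 payments of £1,390.00 at the end of each month.
Periodic rate r = 0.135/12 per month; n is counted in months.
PV = PMT × [(1 − (1+r)^−n)/r] = 1,390 × [1 − (1+r)^−240] / r = £115,125.82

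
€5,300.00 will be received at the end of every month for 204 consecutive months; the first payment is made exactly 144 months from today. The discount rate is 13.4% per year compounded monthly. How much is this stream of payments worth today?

Ordinary annuity of 204 payments, first payment at period 144.
Periodic rate r = 0.134/12 per month; n is counted in months.
The ordinary-annuity PV formula values the stream one period before the first payment (period 143); discount that back 143 periods:
PV₀ = 5,300 × [1 − (1+r)^−204] / r × (1+r)^−143 = €86,917.87

€86,917.87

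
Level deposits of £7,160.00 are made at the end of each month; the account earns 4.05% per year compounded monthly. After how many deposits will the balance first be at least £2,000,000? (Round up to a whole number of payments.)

Periodic rate r = 0.0405/12 per month; n is counted in months.
Ordinary annuity FV: 2,000,000 = 7,160 × [((1+r)^n − 1)/r].
(1+r)^n = 1 + 2,000,000 × r / 7,160, so n = ln(1 + 2,000,000·r/7,160) / ln(1+r) = 197.10.
Round up to a whole number of payments: n = 198.

198 payments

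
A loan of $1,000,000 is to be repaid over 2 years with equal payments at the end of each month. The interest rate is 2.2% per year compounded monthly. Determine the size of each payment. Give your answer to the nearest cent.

$42,628.23

Level ordinary annuity; solve PV = PMT × [(1 − (1+r)^−n)/r] for PMT.
Periodic rate r = 0.022/12 per month; n is counted in months.
With n = 24: PMT = 1,000,000 / ([(1 − (1+r)^−n)/r]) = $42,628.23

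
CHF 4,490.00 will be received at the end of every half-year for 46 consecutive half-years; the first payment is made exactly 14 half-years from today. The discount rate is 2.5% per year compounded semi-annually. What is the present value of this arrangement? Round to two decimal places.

Ordinary annuity of 46 payments, first payment at period 14.
Periodic rate r = 0.025/2 per half-year; n is counted in half-years.
The ordinary-annuity PV formula values the stream one period before the first payment (period 13); discount that back 13 periods:
PV₀ = 4,490 × [1 − (1+r)^−46] / r × (1+r)^−13 = CHF 133,037.98

CHF 133,037.98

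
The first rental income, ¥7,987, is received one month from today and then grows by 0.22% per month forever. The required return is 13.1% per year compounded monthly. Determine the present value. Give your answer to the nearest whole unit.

¥916,291

Periodic rate r = 0.131/12 per month.
Growing perpetuity (Gordon): PV = PMT₁ / (r − g) = 7,987 / (r − 0.0022) = ¥916,291.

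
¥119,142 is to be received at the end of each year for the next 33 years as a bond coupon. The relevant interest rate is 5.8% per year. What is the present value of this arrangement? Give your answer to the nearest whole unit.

This is an ordinary annuity: 33 payments of ¥119,142 at the end of each year.
Periodic rate r = 0.058 per year.
PV = PMT × [(1 − (1+r)^−n)/r] = 119,142 × [1 − (1+r)^−33] / r = ¥1,734,570

¥1,734,570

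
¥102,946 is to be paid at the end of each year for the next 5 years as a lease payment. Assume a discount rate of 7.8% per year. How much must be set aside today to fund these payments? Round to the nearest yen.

¥413,209

This is an ordinary annuity: 5 payments of ¥102,946 at the end of each year.
Periodic rate r = 0.078 per year.
PV = PMT × [(1 − (1+r)^−n)/r] = 102,946 × [1 − (1+r)^−5] / r = ¥413,209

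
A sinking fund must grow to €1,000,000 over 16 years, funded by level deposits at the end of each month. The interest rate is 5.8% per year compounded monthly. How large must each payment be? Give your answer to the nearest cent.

€3,171.90

Level ordinary annuity; solve FV = PMT × [((1+r)^n − 1)/r] for PMT.
Periodic rate r = 0.058/12 per month; n is counted in months.
With n = 192: PMT = 1,000,000 / ([((1+r)^n − 1)/r]) = €3,171.90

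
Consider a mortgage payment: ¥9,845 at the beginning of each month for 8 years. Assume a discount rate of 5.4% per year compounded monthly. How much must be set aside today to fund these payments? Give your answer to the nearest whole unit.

This is an annuity due: 96 payments of ¥9,845 at the beginning of each month.
Periodic rate r = 0.054/12 per month; n is counted in months.
PV = PMT × [(1 − (1+r)^−n)/r] × (1+r) = 9,845 × [1 − (1+r)^−96] / r × (1+r) = ¥769,522

¥769,522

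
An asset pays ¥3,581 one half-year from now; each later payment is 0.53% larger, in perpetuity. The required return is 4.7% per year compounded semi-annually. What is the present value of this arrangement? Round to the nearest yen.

¥196,758

Periodic rate r = 0.047/2 per half-year.
Growing perpetuity (Gordon): PV = PMT₁ / (r − g) = 3,581 / (r − 0.0053) = ¥196,758.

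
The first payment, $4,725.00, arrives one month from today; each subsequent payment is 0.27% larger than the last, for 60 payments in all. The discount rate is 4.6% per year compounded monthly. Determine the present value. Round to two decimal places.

Periodic rate r = 0.046/12 per month; n is counted in months.
Growing ordinary annuity: PV = PMT₁ × [1 − ((1+g)/(1+r))^n] / (r − g) = 4,725 × [1 − ((1+0.0027)/(1+r))^60] / (r − 0.0027) = $273,213.35.

$273,213.35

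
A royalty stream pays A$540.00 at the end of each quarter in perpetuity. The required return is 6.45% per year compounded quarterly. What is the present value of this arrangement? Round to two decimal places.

Periodic rate r = 0.0645/4 per quarter.
Level perpetuity: PV = PMT / r = 540 / (0.0645/4) = A$33,488.37.

A$33,488.37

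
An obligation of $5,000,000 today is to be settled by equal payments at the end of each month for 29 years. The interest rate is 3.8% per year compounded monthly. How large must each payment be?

$23,730.48

Level ordinary annuity; solve PV = PMT × [(1 − (1+r)^−n)/r] for PMT.
Periodic rate r = 0.038/12 per month; n is counted in months.
With n = 348: PMT = 5,000,000 / ([(1 − (1+r)^−n)/r]) = $23,730.48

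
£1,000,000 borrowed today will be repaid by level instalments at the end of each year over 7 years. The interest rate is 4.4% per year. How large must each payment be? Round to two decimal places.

£169,080.97

Level ordinary annuity; solve PV = PMT × [(1 − (1+r)^−n)/r] for PMT.
Periodic rate r = 0.044 per year.
With n = 7: PMT = 1,000,000 / ([(1 − (1+r)^−n)/r]) = £169,080.97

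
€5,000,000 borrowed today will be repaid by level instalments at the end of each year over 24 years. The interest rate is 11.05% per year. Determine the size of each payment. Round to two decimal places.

€601,083.56

Level ordinary annuity; solve PV = PMT × [(1 − (1+r)^−n)/r] for PMT.
Periodic rate r = 0.1105 per year.
With n = 24: PMT = 5,000,000 / ([(1 − (1+r)^−n)/r]) = €601,083.56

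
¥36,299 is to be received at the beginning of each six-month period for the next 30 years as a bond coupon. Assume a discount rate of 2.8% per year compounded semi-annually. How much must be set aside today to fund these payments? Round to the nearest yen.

This is an annuity due: 60 payments of ¥36,299 at the beginning of each six-month period.
Periodic rate r = 0.028/2 per half-year; n is counted in half-years.
PV = PMT × [(1 − (1+r)^−n)/r] × (1+r) = 36,299 × [1 − (1+r)^−60] / r × (1+r) = ¥1,487,450

¥1,487,450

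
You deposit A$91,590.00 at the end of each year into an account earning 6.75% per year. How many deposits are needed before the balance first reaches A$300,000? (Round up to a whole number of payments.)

4 payments

Periodic rate r = 0.0675 per year.
Ordinary annuity FV: 300,000 = 91,590 × [((1+r)^n − 1)/r].
(1+r)^n = 1 + 300,000 × r / 91,590, so n = ln(1 + 300,000·r/91,590) / ln(1+r) = 3.06.
Round up to a whole number of payments: n = 4.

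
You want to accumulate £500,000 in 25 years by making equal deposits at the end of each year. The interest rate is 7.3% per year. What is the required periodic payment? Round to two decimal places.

£7,571.14

Level ordinary annuity; solve FV = PMT × [((1+r)^n − 1)/r] for PMT.
Periodic rate r = 0.073 per year.
With n = 25: PMT = 500,000 / ([((1+r)^n − 1)/r]) = £7,571.14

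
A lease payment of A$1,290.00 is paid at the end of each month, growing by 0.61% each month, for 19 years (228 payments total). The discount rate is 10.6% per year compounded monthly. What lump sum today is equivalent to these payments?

A$217,707.33

Periodic rate r = 0.106/12 per month; n is counted in months.
Growing ordinary annuity: PV = PMT₁ × [1 − ((1+g)/(1+r))^n] / (r − g) = 1,290 × [1 − ((1+0.0061)/(1+r))^228] / (r − 0.0061) = A$217,707.33.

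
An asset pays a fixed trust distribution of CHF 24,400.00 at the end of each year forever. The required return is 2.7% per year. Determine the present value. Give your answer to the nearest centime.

CHF 903,703.70

Periodic rate r = 0.027 per year.
Level perpetuity: PV = PMT / r = 24,400 / (0.027) = CHF 903,703.70.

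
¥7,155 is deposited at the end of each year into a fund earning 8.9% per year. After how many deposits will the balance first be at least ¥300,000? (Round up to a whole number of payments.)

19 payments

Periodic rate r = 0.089 per year.
Ordinary annuity FV: 300,000 = 7,155 × [((1+r)^n − 1)/r].
(1+r)^n = 1 + 300,000 × r / 7,155, so n = ln(1 + 300,000·r/7,155) / ln(1+r) = 18.23.
Round up to a whole number of payments: n = 19.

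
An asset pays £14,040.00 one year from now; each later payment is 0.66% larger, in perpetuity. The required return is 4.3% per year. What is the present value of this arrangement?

Periodic rate r = 0.043 per year.
Growing perpetuity (Gordon): PV = PMT₁ / (r − g) = 14,040 / (r − 0.0066) = £385,714.29.

£385,714.29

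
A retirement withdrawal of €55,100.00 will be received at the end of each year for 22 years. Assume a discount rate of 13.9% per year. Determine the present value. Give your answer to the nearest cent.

€373,776.51

This is an ordinary annuity: 22 payments of €55,100.00 at the end of each year.
Periodic rate r = 0.139 per year.
PV = PMT × [(1 − (1+r)^−n)/r] = 55,100 × [1 − (1+r)^−22] / r = €373,776.51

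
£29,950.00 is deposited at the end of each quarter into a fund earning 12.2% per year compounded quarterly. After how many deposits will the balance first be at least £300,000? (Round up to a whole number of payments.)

9 payments

Periodic rate r = 0.122/4 per quarter; n is counted in quarters.
Ordinary annuity FV: 300,000 = 29,950 × [((1+r)^n − 1)/r].
(1+r)^n = 1 + 300,000 × r / 29,950, so n = ln(1 + 300,000·r/29,950) / ln(1+r) = 8.87.
Round up to a whole number of payments: n = 9.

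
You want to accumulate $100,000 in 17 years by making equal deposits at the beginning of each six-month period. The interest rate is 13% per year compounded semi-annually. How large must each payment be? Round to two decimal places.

$812.78

Level annuity due; solve FV = PMT × [((1+r)^n − 1)/r] × (1+r) for PMT.
Periodic rate r = 0.13/2 per half-year; n is counted in half-years.
With n = 34: PMT = 100,000 / ([((1+r)^n − 1)/r] × (1+r)) = $812.78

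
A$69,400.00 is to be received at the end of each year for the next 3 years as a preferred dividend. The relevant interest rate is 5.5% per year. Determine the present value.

This is an ordinary annuity: 3 payments of A$69,400.00 at the end of each year.
Periodic rate r = 0.055 per year.
PV = PMT × [(1 − (1+r)^−n)/r] = 69,400 × [1 − (1+r)^−3] / r = A$187,236.58

A$187,236.58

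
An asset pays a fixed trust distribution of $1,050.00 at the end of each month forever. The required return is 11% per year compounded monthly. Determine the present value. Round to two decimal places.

$114,545.45

Periodic rate r = 0.11/12 per month.
Level perpetuity: PV = PMT / r = 1,050 / (0.11/12) = $114,545.45.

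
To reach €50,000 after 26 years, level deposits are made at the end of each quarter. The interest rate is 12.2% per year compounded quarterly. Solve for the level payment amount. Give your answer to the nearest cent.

Level ordinary annuity; solve FV = PMT × [((1+r)^n − 1)/r] for PMT.
Periodic rate r = 0.122/4 per quarter; n is counted in quarters.
With n = 104: PMT = 50,000 / ([((1+r)^n − 1)/r]) = €70.11

€70.11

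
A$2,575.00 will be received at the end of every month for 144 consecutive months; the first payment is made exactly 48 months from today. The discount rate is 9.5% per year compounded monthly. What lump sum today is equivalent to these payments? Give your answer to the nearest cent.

Ordinary annuity of 144 payments, first payment at period 48.
Periodic rate r = 0.095/12 per month; n is counted in months.
The ordinary-annuity PV formula values the stream one period before the first payment (period 47); discount that back 47 periods:
PV₀ = 2,575 × [1 − (1+r)^−144] / r × (1+r)^−47 = A$152,399.04

A$152,399.04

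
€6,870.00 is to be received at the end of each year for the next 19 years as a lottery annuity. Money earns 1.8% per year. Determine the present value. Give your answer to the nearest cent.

This is an ordinary annuity: 19 payments of €6,870.00 at the end of each year.
Periodic rate r = 0.018 per year.
PV = PMT × [(1 − (1+r)^−n)/r] = 6,870 × [1 − (1+r)^−19] / r = €109,724.56

€109,724.56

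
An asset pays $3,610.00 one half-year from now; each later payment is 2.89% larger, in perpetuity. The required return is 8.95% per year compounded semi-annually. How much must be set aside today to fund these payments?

$227,760.25

Periodic rate r = 0.0895/2 per half-year.
Growing perpetuity (Gordon): PV = PMT₁ / (r − g) = 3,610 / (r − 0.0289) = $227,760.25.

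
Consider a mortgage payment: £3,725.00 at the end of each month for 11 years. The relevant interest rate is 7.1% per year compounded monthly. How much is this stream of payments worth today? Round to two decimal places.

£340,599.54

This is an ordinary annuity: 132 payments of £3,725.00 at the end of each month.
Periodic rate r = 0.071/12 per month; n is counted in months.
PV = PMT × [(1 − (1+r)^−n)/r] = 3,725 × [1 − (1+r)^−132] / r = £340,599.54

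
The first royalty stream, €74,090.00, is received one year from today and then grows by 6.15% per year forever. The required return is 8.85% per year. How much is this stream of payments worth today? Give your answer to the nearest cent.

Periodic rate r = 0.0885 per year.
Growing perpetuity (Gordon): PV = PMT₁ / (r − g) = 74,090 / (r − 0.0615) = €2,744,074.07.

€2,744,074.07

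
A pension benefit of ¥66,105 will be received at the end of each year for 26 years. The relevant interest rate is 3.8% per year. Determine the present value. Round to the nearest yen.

¥1,079,946

This is an ordinary annuity: 26 payments of ¥66,105 at the end of each year.
Periodic rate r = 0.038 per year.
PV = PMT × [(1 − (1+r)^−n)/r] = 66,105 × [1 − (1+r)^−26] / r = ¥1,079,946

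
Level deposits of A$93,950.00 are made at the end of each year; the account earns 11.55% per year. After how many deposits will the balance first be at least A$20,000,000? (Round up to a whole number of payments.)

Periodic rate r = 0.1155 per year.
Ordinary annuity FV: 20,000,000 = 93,950 × [((1+r)^n − 1)/r].
(1+r)^n = 1 + 20,000,000 × r / 93,950, so n = ln(1 + 20,000,000·r/93,950) / ln(1+r) = 29.66.
Round up to a whole number of payments: n = 30.

30 payments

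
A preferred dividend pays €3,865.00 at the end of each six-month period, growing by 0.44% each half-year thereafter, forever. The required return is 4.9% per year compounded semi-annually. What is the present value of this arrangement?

€192,288.56

Periodic rate r = 0.049/2 per half-year.
Growing perpetuity (Gordon): PV = PMT₁ / (r − g) = 3,865 / (r − 0.0044) = €192,288.56.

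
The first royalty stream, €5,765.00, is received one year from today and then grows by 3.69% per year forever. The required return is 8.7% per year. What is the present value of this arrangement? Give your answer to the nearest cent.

Periodic rate r = 0.087 per year.
Growing perpetuity (Gordon): PV = PMT₁ / (r − g) = 5,765 / (r − 0.0369) = €115,069.86.

€115,069.86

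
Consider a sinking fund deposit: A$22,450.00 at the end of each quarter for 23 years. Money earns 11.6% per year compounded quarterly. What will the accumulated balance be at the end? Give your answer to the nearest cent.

This is an ordinary annuity: 92 deposits of A$22,450.00 at the end of each quarter.
Periodic rate r = 0.116/4 per quarter; n is counted in quarters.
FV = PMT × [((1+r)^n − 1)/r] = 22,450 × [(1+r)^92 − 1] / r = A$9,966,567.98

A$9,966,567.98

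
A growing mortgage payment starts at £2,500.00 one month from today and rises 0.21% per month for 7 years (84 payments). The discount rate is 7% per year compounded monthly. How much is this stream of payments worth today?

£179,653.73

Periodic rate r = 0.07/12 per month; n is counted in months.
Growing ordinary annuity: PV = PMT₁ × [1 − ((1+g)/(1+r))^n] / (r − g) = 2,500 × [1 − ((1+0.0021)/(1+r))^84] / (r − 0.0021) = £179,653.73.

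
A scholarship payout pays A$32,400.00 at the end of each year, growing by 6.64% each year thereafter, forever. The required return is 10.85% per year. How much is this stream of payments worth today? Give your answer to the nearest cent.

Periodic rate r = 0.1085 per year.
Growing perpetuity (Gordon): PV = PMT₁ / (r − g) = 32,400 / (r − 0.0664) = A$769,596.20.

A$769,596.20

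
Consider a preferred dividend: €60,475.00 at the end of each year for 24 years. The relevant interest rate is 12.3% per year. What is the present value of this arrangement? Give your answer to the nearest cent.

This is an ordinary annuity: 24 payments of €60,475.00 at the end of each year.
Periodic rate r = 0.123 per year.
PV = PMT × [(1 − (1+r)^−n)/r] = 60,475 × [1 − (1+r)^−24] / r = €461,288.85

€461,288.85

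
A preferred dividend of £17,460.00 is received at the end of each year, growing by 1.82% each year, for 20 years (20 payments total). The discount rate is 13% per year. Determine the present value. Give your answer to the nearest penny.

Periodic rate r = 0.13 per year.
Growing ordinary annuity: PV = PMT₁ × [1 − ((1+g)/(1+r))^n] / (r − g) = 17,460 × [1 − ((1+0.0182)/(1+r))^20] / (r − 0.0182) = £136,731.77.

£136,731.77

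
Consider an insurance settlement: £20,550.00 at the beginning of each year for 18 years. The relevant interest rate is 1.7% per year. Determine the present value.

£321,748.00

This is an annuity due: 18 payments of £20,550.00 at the beginning of each year.
Periodic rate r = 0.017 per year.
PV = PMT × [(1 − (1+r)^−n)/r] × (1+r) = 20,550 × [1 − (1+r)^−18] / r × (1+r) = £321,748.00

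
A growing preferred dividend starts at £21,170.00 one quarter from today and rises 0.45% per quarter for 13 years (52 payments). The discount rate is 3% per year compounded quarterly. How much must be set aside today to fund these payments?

Periodic rate r = 0.03/4 per quarter; n is counted in quarters.
Growing ordinary annuity: PV = PMT₁ × [1 − ((1+g)/(1+r))^n] / (r − g) = 21,170 × [1 − ((1+0.0045)/(1+r))^52] / (r − 0.0045) = £1,013,651.43.

£1,013,651.43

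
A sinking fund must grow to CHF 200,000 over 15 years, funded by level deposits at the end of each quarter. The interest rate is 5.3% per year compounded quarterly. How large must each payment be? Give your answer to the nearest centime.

CHF 2,202.99

Level ordinary annuity; solve FV = PMT × [((1+r)^n − 1)/r] for PMT.
Periodic rate r = 0.053/4 per quarter; n is counted in quarters.
With n = 60: PMT = 200,000 / ([((1+r)^n − 1)/r]) = CHF 2,202.99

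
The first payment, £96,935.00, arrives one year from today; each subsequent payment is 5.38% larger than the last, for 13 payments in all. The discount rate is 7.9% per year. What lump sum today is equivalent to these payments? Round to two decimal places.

£1,017,464.97

Periodic rate r = 0.079 per year.
Growing ordinary annuity: PV = PMT₁ × [1 − ((1+g)/(1+r))^n] / (r − g) = 96,935 × [1 − ((1+0.0538)/(1+r))^13] / (r − 0.0538) = £1,017,464.97.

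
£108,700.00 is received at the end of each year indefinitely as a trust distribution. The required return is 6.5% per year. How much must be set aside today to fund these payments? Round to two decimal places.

£1,672,307.69

Periodic rate r = 0.065 per year.
Level perpetuity: PV = PMT / r = 108,700 / (0.065) = £1,672,307.69.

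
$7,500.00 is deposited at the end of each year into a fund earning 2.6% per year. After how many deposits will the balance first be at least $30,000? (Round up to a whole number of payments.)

Periodic rate r = 0.026 per year.
Ordinary annuity FV: 30,000 = 7,500 × [((1+r)^n − 1)/r].
(1+r)^n = 1 + 30,000 × r / 7,500, so n = ln(1 + 30,000·r/7,500) / ln(1+r) = 3.85.
Round up to a whole number of payments: n = 4.

4 payments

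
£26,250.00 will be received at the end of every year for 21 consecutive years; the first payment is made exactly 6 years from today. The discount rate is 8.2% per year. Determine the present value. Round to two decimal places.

Ordinary annuity of 21 payments, first payment at period 6.
Periodic rate r = 0.082 per year.
The ordinary-annuity PV formula values the stream one period before the first payment (period 5); discount that back 5 periods:
PV₀ = 26,250 × [1 − (1+r)^−21] / r × (1+r)^−5 = £174,615.11

£174,615.11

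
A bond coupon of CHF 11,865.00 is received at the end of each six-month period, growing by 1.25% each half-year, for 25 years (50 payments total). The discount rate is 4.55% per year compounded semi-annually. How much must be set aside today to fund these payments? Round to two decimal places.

CHF 458,007.27

Periodic rate r = 0.0455/2 per half-year; n is counted in half-years.
Growing ordinary annuity: PV = PMT₁ × [1 − ((1+g)/(1+r))^n] / (r − g) = 11,865 × [1 − ((1+0.0125)/(1+r))^50] / (r − 0.0125) = CHF 458,007.27.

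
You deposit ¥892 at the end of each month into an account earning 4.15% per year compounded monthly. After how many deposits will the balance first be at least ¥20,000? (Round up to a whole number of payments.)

22 payments

Periodic rate r = 0.0415/12 per month; n is counted in months.
Ordinary annuity FV: 20,000 = 892 × [((1+r)^n − 1)/r].
(1+r)^n = 1 + 20,000 × r / 892, so n = ln(1 + 20,000·r/892) / ln(1+r) = 21.63.
Round up to a whole number of payments: n = 22.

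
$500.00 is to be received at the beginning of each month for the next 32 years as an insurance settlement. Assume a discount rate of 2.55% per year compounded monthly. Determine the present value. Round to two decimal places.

$131,436.38

This is an annuity due: 384 payments of $500.00 at the beginning of each month.
Periodic rate r = 0.0255/12 per month; n is counted in months.
PV = PMT × [(1 − (1+r)^−n)/r] × (1+r) = 500 × [1 − (1+r)^−384] / r × (1+r) = $131,436.38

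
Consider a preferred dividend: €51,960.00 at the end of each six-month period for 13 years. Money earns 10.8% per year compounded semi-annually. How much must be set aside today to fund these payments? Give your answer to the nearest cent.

€717,079.22

This is an ordinary annuity: 26 payments of €51,960.00 at the end of each six-month period.
Periodic rate r = 0.108/2 per half-year; n is counted in half-years.
PV = PMT × [(1 − (1+r)^−n)/r] = 51,960 × [1 − (1+r)^−26] / r = €717,079.22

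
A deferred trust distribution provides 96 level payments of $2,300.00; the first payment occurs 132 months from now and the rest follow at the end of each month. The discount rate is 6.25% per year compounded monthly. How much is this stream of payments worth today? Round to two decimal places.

Ordinary annuity of 96 payments, first payment at period 132.
Periodic rate r = 0.0625/12 per month; n is counted in months.
The ordinary-annuity PV formula values the stream one period before the first payment (period 131); discount that back 131 periods:
PV₀ = 2,300 × [1 − (1+r)^−96] / r × (1+r)^−131 = $87,805.82

$87,805.82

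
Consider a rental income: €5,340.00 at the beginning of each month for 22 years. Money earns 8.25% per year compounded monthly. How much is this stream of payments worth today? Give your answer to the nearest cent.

This is an annuity due: 264 payments of €5,340.00 at the beginning of each month.
Periodic rate r = 0.0825/12 per month; n is counted in months.
PV = PMT × [(1 − (1+r)^−n)/r] × (1+r) = 5,340 × [1 − (1+r)^−264] / r × (1+r) = €653,923.69

€653,923.69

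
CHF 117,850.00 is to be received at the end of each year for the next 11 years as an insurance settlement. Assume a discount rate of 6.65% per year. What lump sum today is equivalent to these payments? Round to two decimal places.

CHF 899,332.73

This is an ordinary annuity: 11 payments of CHF 117,850.00 at the end of each year.
Periodic rate r = 0.0665 per year.
PV = PMT × [(1 − (1+r)^−n)/r] = 117,850 × [1 − (1+r)^−11] / r = CHF 899,332.73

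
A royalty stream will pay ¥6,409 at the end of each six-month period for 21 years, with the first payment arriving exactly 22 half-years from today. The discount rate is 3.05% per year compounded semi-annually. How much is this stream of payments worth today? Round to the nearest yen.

Ordinary annuity of 42 payments, first payment at period 22.
Periodic rate r = 0.0305/2 per half-year; n is counted in half-years.
The ordinary-annuity PV formula values the stream one period before the first payment (period 21); discount that back 21 periods:
PV₀ = 6,409 × [1 − (1+r)^−42] / r × (1+r)^−21 = ¥143,870

¥143,870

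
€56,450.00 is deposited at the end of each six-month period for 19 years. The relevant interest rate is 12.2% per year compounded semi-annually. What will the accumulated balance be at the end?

€7,855,079.09

This is an ordinary annuity: 38 deposits of €56,450.00 at the end of each six-month period.
Periodic rate r = 0.122/2 per half-year; n is counted in half-years.
FV = PMT × [((1+r)^n − 1)/r] = 56,450 × [(1+r)^38 − 1] / r = €7,855,079.09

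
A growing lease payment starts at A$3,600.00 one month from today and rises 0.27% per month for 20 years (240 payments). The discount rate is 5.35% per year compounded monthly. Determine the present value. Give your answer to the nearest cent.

A$702,825.91

Periodic rate r = 0.0535/12 per month; n is counted in months.
Growing ordinary annuity: PV = PMT₁ × [1 − ((1+g)/(1+r))^n] / (r − g) = 3,600 × [1 − ((1+0.0027)/(1+r))^240] / (r − 0.0027) = A$702,825.91.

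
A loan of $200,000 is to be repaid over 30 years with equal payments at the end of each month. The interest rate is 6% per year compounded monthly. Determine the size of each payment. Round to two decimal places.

$1,199.10

Level ordinary annuity; solve PV = PMT × [(1 − (1+r)^−n)/r] for PMT.
Periodic rate r = 0.06/12 per month; n is counted in months.
With n = 360: PMT = 200,000 / ([(1 − (1+r)^−n)/r]) = $1,199.10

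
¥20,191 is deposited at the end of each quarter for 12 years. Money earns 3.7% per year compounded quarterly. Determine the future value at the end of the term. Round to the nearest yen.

¥1,213,102

This is an ordinary annuity: 48 deposits of ¥20,191 at the end of each quarter.
Periodic rate r = 0.037/4 per quarter; n is counted in quarters.
FV = PMT × [((1+r)^n − 1)/r] = 20,191 × [(1+r)^48 − 1] / r = ¥1,213,102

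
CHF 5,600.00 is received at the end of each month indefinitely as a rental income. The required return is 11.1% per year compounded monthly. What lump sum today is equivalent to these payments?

Periodic rate r = 0.111/12 per month.
Level perpetuity: PV = PMT / r = 5,600 / (0.111/12) = CHF 605,405.41.

CHF 605,405.41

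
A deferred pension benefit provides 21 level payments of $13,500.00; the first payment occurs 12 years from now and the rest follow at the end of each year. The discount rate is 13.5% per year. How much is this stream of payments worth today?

Ordinary annuity of 21 payments, first payment at period 12.
Periodic rate r = 0.135 per year.
The ordinary-annuity PV formula values the stream one period before the first payment (period 11); discount that back 11 periods:
PV₀ = 13,500 × [1 − (1+r)^−21] / r × (1+r)^−11 = $23,095.60

$23,095.60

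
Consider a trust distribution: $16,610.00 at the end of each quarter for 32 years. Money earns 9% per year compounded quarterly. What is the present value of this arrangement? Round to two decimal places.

This is an ordinary annuity: 128 payments of $16,610.00 at the end of each quarter.
Periodic rate r = 0.09/4 per quarter; n is counted in quarters.
PV = PMT × [(1 − (1+r)^−n)/r] = 16,610 × [1 − (1+r)^−128] / r = $695,438.10

$695,438.10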